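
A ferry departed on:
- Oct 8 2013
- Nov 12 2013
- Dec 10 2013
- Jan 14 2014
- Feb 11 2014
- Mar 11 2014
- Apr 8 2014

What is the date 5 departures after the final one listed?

These are Tuesdays at 28- or 35-day spacing (35, 28, 35, 28, 28, 28).
The pattern: 2nd Tuesday of the month.
2nd Tuesday of May 2014: May 13 2014.
2nd Tuesday of June 2014: Jun 10 2014.
July 2014 — 2nd Tuesday is Jul 8 2014.
August 2014 — 2nd Tuesday is Aug 12 2014.
September 2014 — 2nd Tuesday is Sep 9 2014.

Sep 9 2014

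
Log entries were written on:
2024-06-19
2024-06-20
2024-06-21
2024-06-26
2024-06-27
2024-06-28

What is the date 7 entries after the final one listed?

2024-07-17

The gap pattern 1, 1, 5, 1, 1 repeats every 3 events.
These are the Wednesdays, Thursdays and Fridays of each week.
Next Wednesday: 2024-07-03.
The following Thursday is 2024-07-04.
Next Friday: 2024-07-05.
The following Wednesday is 2024-07-10.
The following Thursday is 2024-07-11.
The following Friday is 2024-07-12.
The following Wednesday is 2024-07-17.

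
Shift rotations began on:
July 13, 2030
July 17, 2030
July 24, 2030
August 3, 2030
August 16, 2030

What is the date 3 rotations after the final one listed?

October 12, 2030

Intervals are 4, 7, 10, 13 days — an arithmetic progression with common difference 3.
Next gap: 16 days. August 16, 2030 + 16 days = September 1, 2030.
Next gap: 19 days. September 1, 2030 + 19 days = September 20, 2030.
Next gap: 22 days. September 20, 2030 + 22 days = October 12, 2030.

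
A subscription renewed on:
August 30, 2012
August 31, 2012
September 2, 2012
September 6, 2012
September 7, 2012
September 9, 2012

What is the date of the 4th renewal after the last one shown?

September 20, 2012

Gaps: 1, 2, 4, 1, 2 days — not constant, but cyclic with period 3.
The events fall on every Thursday, Friday and Sunday.
The following Thursday is September 13, 2012.
The following Friday is September 14, 2012.
The following Sunday is September 16, 2012.
The following Thursday is September 20, 2012.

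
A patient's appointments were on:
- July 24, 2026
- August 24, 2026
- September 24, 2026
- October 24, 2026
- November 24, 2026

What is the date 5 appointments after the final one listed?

Each date is the 24th; the gaps (31, 31, 30, 31) track the month lengths.
The rule is the 24th of each month.
Next: December 2026 → December 24, 2026.
January 2027: January 24, 2027.
February 2027: February 24, 2027.
March 2027: March 24, 2027.
Next: April 2027 → April 24, 2027.

April 24, 2027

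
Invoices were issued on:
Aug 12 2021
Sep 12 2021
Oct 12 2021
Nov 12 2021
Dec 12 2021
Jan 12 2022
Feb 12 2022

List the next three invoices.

Gaps: 31, 30, 31, 30, 31, 31 days — not constant. Every event is on the 12th of the month.
Pattern: the 12th of each month.
March 2022: Mar 12 2022.
April 2022: Apr 12 2022.
Next: May 2022 → May 12 2022.

Mar 12 2022, Apr 12 2022, May 12 2022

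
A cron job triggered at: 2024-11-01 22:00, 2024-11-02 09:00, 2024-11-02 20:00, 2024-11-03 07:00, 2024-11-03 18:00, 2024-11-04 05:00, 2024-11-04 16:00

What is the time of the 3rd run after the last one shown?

2024-11-06 01:00

Spacing: 11, 11, 11, 11, 11, 11 h — constant 11 h.
2024-11-04 16:00 + 11 h = 2024-11-05 03:00.
2024-11-05 03:00 + 11 h = 2024-11-05 14:00.
2024-11-05 14:00 + 11 h = 2024-11-06 01:00.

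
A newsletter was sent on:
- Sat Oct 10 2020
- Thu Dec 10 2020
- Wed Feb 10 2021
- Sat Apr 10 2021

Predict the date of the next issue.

Thu Jun 10 2021

Gaps: 61, 62, 59 days — not constant. Every event is on the 10th of the month.
Pattern: the 10th of every 2 months.
June 2021: Thu Jun 10 2021.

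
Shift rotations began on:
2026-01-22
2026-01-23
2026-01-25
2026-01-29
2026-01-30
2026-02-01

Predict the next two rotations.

Gaps: 1, 2, 4, 1, 2 days — not constant, but cyclic with period 3.
The events fall on every Thursday, Friday and Sunday.
Next Thursday: 2026-02-05.
Next Friday: 2026-02-06.

2026-02-05, 2026-02-06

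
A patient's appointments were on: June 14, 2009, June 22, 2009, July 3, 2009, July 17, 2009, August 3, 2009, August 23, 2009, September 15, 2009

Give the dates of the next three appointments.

October 11, 2009; November 9, 2009; December 11, 2009

Intervals are 8, 11, 14, 17, 20, 23 days — an arithmetic progression with common difference 3.
Next gap: 26 days. September 15, 2009 + 26 days = October 11, 2009.
Next gap: 29 days. October 11, 2009 + 29 days = November 9, 2009.
Next gap: 32 days. November 9, 2009 + 32 days = December 11, 2009.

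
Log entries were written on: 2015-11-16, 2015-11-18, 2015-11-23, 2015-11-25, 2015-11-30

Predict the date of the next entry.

2015-12-02

The gap pattern 2, 5, 2, 5 repeats every 2 events.
These are the Mondays and Wednesdays of each week.
The following Wednesday is 2015-12-02.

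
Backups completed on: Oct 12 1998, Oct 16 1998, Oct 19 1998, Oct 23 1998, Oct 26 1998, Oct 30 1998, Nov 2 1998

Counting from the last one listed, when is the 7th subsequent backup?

Nov 27 1998

Gaps: 4, 3, 4, 3, 4, 3 days — not constant, but cyclic with period 2.
The events fall on every Monday and Friday.
The following Friday is Nov 6 1998.
The following Monday is Nov 9 1998.
The following Friday is Nov 13 1998.
The following Monday is Nov 16 1998.
The following Friday is Nov 20 1998.
The following Monday is Nov 23 1998.
Next Friday: Nov 27 1998.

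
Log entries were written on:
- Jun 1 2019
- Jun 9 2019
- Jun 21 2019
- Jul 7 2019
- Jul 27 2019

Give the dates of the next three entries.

The spacing grows by 4 each time: 8, 12, 16, 20 days.
Next gap: 24 days. Jul 27 2019 + 24 days = Aug 20 2019.
Next gap: 28 days. Aug 20 2019 + 28 days = Sep 17 2019.
Next gap: 32 days. Sep 17 2019 + 32 days = Oct 19 2019.

Aug 20 2019, Sep 17 2019, Oct 19 2019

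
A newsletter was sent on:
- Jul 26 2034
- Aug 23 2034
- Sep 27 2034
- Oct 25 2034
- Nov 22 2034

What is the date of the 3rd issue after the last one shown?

Feb 28 2035

Gaps: 28, 35, 28, 28 days — a mix of 28 and 35. Every date is a Wednesday.
Each is the 4th Wednesday of its month.
4th Wednesday of December 2034: Dec 27 2034.
January 2035 — 4th Wednesday is Jan 24 2035.
February 2035 — 4th Wednesday is Feb 28 2035.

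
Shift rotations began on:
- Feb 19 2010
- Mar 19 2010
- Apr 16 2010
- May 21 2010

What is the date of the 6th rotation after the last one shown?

Nov 19 2010

Gaps: 28, 28, 35 days — a mix of 28 and 35. Every date is a Friday.
Each is the 3rd Friday of its month.
June 2010 — 3rd Friday is Jun 18 2010.
July 2010 — 3rd Friday is Jul 16 2010.
August 2010 — 3rd Friday is Aug 20 2010.
September 2010 — 3rd Friday is Sep 17 2010.
October 2010 — 3rd Friday is Oct 15 2010.
November 2010 — 3rd Friday is Nov 19 2010.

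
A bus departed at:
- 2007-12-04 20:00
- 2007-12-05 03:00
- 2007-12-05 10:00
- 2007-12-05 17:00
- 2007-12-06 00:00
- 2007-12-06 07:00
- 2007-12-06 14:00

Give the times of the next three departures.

2007-12-06 21:00, 2007-12-07 04:00, 2007-12-07 11:00

The interval is a steady 7 hours (7, 7, 7, 7, 7, 7).
2007-12-06 14:00 + 7 h = 2007-12-06 21:00.
2007-12-06 21:00 + 7 h = 2007-12-07 04:00.
2007-12-07 04:00 + 7 h = 2007-12-07 11:00.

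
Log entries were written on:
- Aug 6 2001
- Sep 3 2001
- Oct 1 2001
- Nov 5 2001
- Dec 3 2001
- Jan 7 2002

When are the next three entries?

These are Mondays at 28- or 35-day spacing (28, 28, 35, 28, 35).
The pattern: 1st Monday of the month.
1st Monday of February 2002: Feb 4 2002.
1st Monday of March 2002: Mar 4 2002.
April 2002 — 1st Monday is Apr 1 2002.

Feb 4 2002, Mar 4 2002, Apr 1 2002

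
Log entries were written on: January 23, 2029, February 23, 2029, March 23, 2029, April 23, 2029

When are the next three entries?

May 23, 2029; June 23, 2029; July 23, 2029

The day-of-month is always 23 (31, 28, 31 days between events).
So this recurs on the 23rd of each month.
Next: May 2029 → May 23, 2029.
June 2029: June 23, 2029.
July 2029: July 23, 2029.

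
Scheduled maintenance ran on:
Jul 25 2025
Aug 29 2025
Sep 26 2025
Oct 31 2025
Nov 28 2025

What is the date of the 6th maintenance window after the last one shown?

Every date is a Friday; gaps 35, 28, 35, 28 days.
Each is the last Friday of its month (at least one falls on the 29th or later, ruling out '4th Friday').
Last Friday of December 2025: Dec 26 2025.
Last Friday of January 2026: Jan 30 2026.
Last Friday of February 2026: Feb 27 2026.
Last Friday of March 2026: Mar 27 2026.
Last Friday of April 2026: Apr 24 2026.
May 2026 ends with Friday May 29 2026.

May 29 2026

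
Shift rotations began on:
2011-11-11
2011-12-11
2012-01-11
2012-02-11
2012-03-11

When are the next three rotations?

2012-04-11, 2012-05-11, 2012-06-11

The day-of-month is always 11 (30, 31, 31, 29 days between events).
So this recurs on the 11th of each month.
Next: April 2012 → 2012-04-11.
Next: May 2012 → 2012-05-11.
Next: June 2012 → 2012-06-11.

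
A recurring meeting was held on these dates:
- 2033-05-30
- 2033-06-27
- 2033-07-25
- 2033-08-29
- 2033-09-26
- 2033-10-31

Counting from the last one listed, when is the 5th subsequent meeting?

2034-03-27

All Mondays; the gaps (28, 28, 35, 28, 35) vary with month length.
This is the last Monday of each month.
Last Monday of November 2033: 2033-11-28.
Last Monday of December 2033: 2033-12-26.
Last Monday of January 2034: 2034-01-30.
Last Monday of February 2034: 2034-02-27.
Last Monday of March 2034: 2034-03-27.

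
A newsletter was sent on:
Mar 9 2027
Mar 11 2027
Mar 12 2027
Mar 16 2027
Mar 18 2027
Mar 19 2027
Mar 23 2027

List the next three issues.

Mar 25 2027, Mar 26 2027, Mar 30 2027

Gaps: 2, 1, 4, 2, 1, 4 days — not constant, but cyclic with period 3.
The events fall on every Tuesday, Thursday and Friday.
Next Thursday: Mar 25 2027.
Next Friday: Mar 26 2027.
Next Tuesday: Mar 30 2027.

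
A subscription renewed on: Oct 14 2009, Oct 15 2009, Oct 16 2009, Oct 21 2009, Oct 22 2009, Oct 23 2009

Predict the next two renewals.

Gaps: 1, 1, 5, 1, 1 days — not constant, but cyclic with period 3.
The events fall on every Wednesday, Thursday and Friday.
The following Wednesday is Oct 28 2009.
The following Thursday is Oct 29 2009.

Oct 28 2009, Oct 29 2009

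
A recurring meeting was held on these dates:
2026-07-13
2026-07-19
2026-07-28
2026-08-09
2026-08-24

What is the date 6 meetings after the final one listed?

Intervals are 6, 9, 12, 15 days — an arithmetic progression with common difference 3.
Next gap: 18 days. 2026-08-24 + 18 days = 2026-09-11.
Next gap: 21 days. 2026-09-11 + 21 days = 2026-10-02.
Next gap: 24 days. 2026-10-02 + 24 days = 2026-10-26.
Next gap: 27 days. 2026-10-26 + 27 days = 2026-11-22.
Next gap: 30 days. 2026-11-22 + 30 days = 2026-12-22.
Next gap: 33 days. 2026-12-22 + 33 days = 2027-01-24.

2027-01-24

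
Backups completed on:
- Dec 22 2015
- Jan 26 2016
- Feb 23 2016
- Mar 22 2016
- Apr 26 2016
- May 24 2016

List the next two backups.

Gaps: 35, 28, 28, 35, 28 days — a mix of 28 and 35. Every date is a Tuesday.
Each is the 4th Tuesday of its month.
June 2016 — 4th Tuesday is Jun 28 2016.
4th Tuesday of July 2016: Jul 26 2016.

Jun 28 2016, Jul 26 2016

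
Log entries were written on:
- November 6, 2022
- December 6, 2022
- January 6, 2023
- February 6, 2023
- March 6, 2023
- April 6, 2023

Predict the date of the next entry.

May 6, 2023

Gaps: 30, 31, 31, 28, 31 days — not constant. Every event is on the 6th of the month.
Pattern: the 6th of each month.
May 2023: May 6, 2023.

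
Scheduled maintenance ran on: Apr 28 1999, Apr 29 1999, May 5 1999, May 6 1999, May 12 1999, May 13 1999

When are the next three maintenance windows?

Every event lands on a Wednesday or Thursday (gaps cycle 1, 6, 1, 6, 1).
So the schedule is: every Wednesday and Thursday.
Next Wednesday: May 19 1999.
The following Thursday is May 20 1999.
The following Wednesday is May 26 1999.

May 19 1999, May 20 1999, May 26 1999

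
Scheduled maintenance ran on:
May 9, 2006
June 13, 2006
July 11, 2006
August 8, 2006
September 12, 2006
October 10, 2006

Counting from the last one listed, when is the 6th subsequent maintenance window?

Gaps: 35, 28, 28, 35, 28 days — a mix of 28 and 35. Every date is a Tuesday.
Each is the 2nd Tuesday of its month.
November 2006 — 2nd Tuesday is November 14, 2006.
December 2006 — 2nd Tuesday is December 12, 2006.
2nd Tuesday of January 2007: January 9, 2007.
2nd Tuesday of February 2007: February 13, 2007.
2nd Tuesday of March 2007: March 13, 2007.
April 2007 — 2nd Tuesday is April 10, 2007.

April 10, 2007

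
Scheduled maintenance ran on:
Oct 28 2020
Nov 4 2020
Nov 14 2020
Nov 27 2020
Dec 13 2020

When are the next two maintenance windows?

The spacing grows by 3 each time: 7, 10, 13, 16 days.
Next gap: 19 days. Dec 13 2020 + 19 days = Jan 1 2021.
Next gap: 22 days. Jan 1 2021 + 22 days = Jan 23 2021.

Jan 1 2021, Jan 23 2021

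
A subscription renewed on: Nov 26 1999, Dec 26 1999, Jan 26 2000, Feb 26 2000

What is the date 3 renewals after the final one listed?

Gaps: 30, 31, 31 days — not constant. Every event is on the 26th of the month.
Pattern: the 26th of each month.
Next: March 2000 → Mar 26 2000.
Next: April 2000 → Apr 26 2000.
Next: May 2000 → May 26 2000.

May 26 2000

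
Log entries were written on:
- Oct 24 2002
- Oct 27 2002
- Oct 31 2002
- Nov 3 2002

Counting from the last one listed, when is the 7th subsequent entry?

Nov 28 2002

Every event lands on a Thursday or Sunday (gaps cycle 3, 4, 3).
So the schedule is: every Thursday and Sunday.
Next Thursday: Nov 7 2002.
The following Sunday is Nov 10 2002.
The following Thursday is Nov 14 2002.
The following Sunday is Nov 17 2002.
The following Thursday is Nov 21 2002.
Next Sunday: Nov 24 2002.
The following Thursday is Nov 28 2002.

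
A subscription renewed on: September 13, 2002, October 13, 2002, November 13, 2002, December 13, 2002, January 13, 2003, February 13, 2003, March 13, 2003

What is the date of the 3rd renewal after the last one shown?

June 13, 2003

The day-of-month is always 13 (30, 31, 30, 31, 31, 28 days between events).
So this recurs on the 13th of each month.
Next: April 2003 → April 13, 2003.
May 2003: May 13, 2003.
Next: June 2003 → June 13, 2003.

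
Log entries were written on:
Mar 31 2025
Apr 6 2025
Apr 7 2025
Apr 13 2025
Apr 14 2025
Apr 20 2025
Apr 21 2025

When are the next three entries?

Apr 27 2025, Apr 28 2025, May 4 2025

Gaps: 6, 1, 6, 1, 6, 1 days — not constant, but cyclic with period 2.
The events fall on every Monday and Sunday.
The following Sunday is Apr 27 2025.
The following Monday is Apr 28 2025.
Next Sunday: May 4 2025.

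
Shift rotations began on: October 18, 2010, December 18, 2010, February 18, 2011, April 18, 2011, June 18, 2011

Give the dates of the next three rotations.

August 18, 2011; October 18, 2011; December 18, 2011

Each date is the 18th; the gaps (61, 62, 59, 61) track the month lengths.
The rule is the 18th of every 2 months.
August 2011: August 18, 2011.
October 2011: October 18, 2011.
December 2011: December 18, 2011.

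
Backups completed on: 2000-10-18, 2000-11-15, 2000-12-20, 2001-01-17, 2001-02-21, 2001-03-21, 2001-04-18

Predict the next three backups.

2001-05-16, 2001-06-20, 2001-07-18

These are Wednesdays at 28- or 35-day spacing (28, 35, 28, 35, 28, 28).
The pattern: 3rd Wednesday of the month.
3rd Wednesday of May 2001: 2001-05-16.
June 2001 — 3rd Wednesday is 2001-06-20.
July 2001 — 3rd Wednesday is 2001-07-18.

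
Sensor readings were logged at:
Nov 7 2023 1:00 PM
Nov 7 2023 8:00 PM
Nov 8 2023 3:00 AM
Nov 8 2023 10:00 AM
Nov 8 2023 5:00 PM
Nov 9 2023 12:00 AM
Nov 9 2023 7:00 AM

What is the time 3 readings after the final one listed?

Nov 10 2023 4:00 AM

Spacing: 7, 7, 7, 7, 7, 7 h — constant 7 h.
Nov 9 2023 7:00 AM + 7 h = Nov 9 2023 2:00 PM.
Nov 9 2023 2:00 PM + 7 h = Nov 9 2023 9:00 PM.
Nov 9 2023 9:00 PM + 7 h = Nov 10 2023 4:00 AM.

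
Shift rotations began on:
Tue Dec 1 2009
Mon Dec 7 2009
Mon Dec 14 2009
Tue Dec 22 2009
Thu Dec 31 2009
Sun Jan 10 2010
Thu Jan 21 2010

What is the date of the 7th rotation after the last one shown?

Thu May 6 2010

The spacing grows by 1 each time: 6, 7, 8, 9, 10, 11 days.
Next gap: 12 days. Thu Jan 21 2010 + 12 days = Tue Feb 2 2010.
Next gap: 13 days. Tue Feb 2 2010 + 13 days = Mon Feb 15 2010.
Next gap: 14 days. Mon Feb 15 2010 + 14 days = Mon Mar 1 2010.
Next gap: 15 days. Mon Mar 1 2010 + 15 days = Tue Mar 16 2010.
Next gap: 16 days. Tue Mar 16 2010 + 16 days = Thu Apr 1 2010.
Next gap: 17 days. Thu Apr 1 2010 + 17 days = Sun Apr 18 2010.
Next gap: 18 days. Sun Apr 18 2010 + 18 days = Thu May 6 2010.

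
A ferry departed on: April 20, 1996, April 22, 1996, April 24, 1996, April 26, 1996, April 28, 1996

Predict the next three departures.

Every event comes 2 days after the last (2, 2, 2, 2).
April 28, 1996 + 2 days = April 30, 1996.
April 30, 1996 + 2 days = May 2, 1996.
May 2, 1996 + 2 days = May 4, 1996.

April 30, 1996; May 2, 1996; May 4, 1996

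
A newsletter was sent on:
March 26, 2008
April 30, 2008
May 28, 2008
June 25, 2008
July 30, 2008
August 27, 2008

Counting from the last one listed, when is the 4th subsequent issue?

Every date is a Wednesday; gaps 35, 28, 28, 35, 28 days.
Each is the last Wednesday of its month (at least one falls on the 29th or later, ruling out '4th Wednesday').
Last Wednesday of September 2008: September 24, 2008.
October 2008 ends with Wednesday October 29, 2008.
Last Wednesday of November 2008: November 26, 2008.
Last Wednesday of December 2008: December 31, 2008.

December 31, 2008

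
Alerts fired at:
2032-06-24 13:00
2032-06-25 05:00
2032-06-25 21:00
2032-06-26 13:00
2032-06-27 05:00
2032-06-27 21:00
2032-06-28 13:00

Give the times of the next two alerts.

Gaps: 16, 16, 16, 16, 16, 16 hours — each event is 16 hours after the previous one.
2032-06-28 13:00 + 16 h = 2032-06-29 05:00.
2032-06-29 05:00 + 16 h = 2032-06-29 21:00.

2032-06-29 05:00, 2032-06-29 21:00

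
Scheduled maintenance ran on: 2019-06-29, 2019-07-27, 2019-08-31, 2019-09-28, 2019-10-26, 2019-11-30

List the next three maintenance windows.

All Saturdays; the gaps (28, 35, 28, 28, 35) vary with month length.
This is the last Saturday of each month.
Last Saturday of December 2019: 2019-12-28.
Last Saturday of January 2020: 2020-01-25.
February 2020 ends with Saturday 2020-02-29.

2019-12-28, 2020-01-25, 2020-02-29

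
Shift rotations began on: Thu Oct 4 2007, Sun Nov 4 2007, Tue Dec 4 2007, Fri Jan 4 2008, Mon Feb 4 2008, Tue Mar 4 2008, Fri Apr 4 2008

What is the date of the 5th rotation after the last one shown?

Thu Sep 4 2008

The day-of-month is always 4 (31, 30, 31, 31, 29, 31 days between events).
So this recurs on the 4th of each month.
May 2008: Sun May 4 2008.
Next: June 2008 → Wed Jun 4 2008.
Next: July 2008 → Fri Jul 4 2008.
August 2008: Mon Aug 4 2008.
September 2008: Thu Sep 4 2008.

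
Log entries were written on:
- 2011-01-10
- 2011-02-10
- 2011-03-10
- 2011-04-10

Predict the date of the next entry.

Each date is the 10th; the gaps (31, 28, 31) track the month lengths.
The rule is the 10th of each month.
Next: May 2011 → 2011-05-10.

2011-05-10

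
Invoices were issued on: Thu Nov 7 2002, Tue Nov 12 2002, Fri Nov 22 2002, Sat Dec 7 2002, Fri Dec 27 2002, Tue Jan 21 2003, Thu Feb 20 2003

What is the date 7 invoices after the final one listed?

Thu Feb 5 2004

The spacing grows by 5 each time: 5, 10, 15, 20, 25, 30 days.
Next gap: 35 days. Thu Feb 20 2003 + 35 days = Thu Mar 27 2003.
Next gap: 40 days. Thu Mar 27 2003 + 40 days = Tue May 6 2003.
Next gap: 45 days. Tue May 6 2003 + 45 days = Fri Jun 20 2003.
Next gap: 50 days. Fri Jun 20 2003 + 50 days = Sat Aug 9 2003.
Next gap: 55 days. Sat Aug 9 2003 + 55 days = Fri Oct 3 2003.
Next gap: 60 days. Fri Oct 3 2003 + 60 days = Tue Dec 2 2003.
Next gap: 65 days. Tue Dec 2 2003 + 65 days = Thu Feb 5 2004.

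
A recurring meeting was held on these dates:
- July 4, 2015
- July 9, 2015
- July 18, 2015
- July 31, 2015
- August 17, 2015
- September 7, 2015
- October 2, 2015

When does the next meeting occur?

Gaps: 5, 9, 13, 17, 21, 25 days — each gap is 4 larger than the previous one.
Next gap: 29 days. October 2, 2015 + 29 days = October 31, 2015.

October 31, 2015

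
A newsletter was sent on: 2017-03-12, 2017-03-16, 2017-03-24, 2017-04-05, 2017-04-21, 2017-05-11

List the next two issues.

The spacing grows by 4 each time: 4, 8, 12, 16, 20 days.
Next gap: 24 days. 2017-05-11 + 24 days = 2017-06-04.
Next gap: 28 days. 2017-06-04 + 28 days = 2017-07-02.

2017-06-04, 2017-07-02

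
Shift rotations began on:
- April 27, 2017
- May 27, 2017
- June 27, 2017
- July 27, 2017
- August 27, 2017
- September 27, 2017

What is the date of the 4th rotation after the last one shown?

Gaps: 30, 31, 30, 31, 31 days — not constant. Every event is on the 27th of the month.
Pattern: the 27th of each month.
October 2017: October 27, 2017.
Next: November 2017 → November 27, 2017.
Next: December 2017 → December 27, 2017.
January 2018: January 27, 2018.

January 27, 2018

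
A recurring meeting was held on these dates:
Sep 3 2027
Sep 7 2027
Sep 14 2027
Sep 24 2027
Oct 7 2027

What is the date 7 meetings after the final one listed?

Mar 30 2028

The spacing grows by 3 each time: 4, 7, 10, 13 days.
Next gap: 16 days. Oct 7 2027 + 16 days = Oct 23 2027.
Next gap: 19 days. Oct 23 2027 + 19 days = Nov 11 2027.
Next gap: 22 days. Nov 11 2027 + 22 days = Dec 3 2027.
Next gap: 25 days. Dec 3 2027 + 25 days = Dec 28 2027.
Next gap: 28 days. Dec 28 2027 + 28 days = Jan 25 2028.
Next gap: 31 days. Jan 25 2028 + 31 days = Feb 25 2028.
Next gap: 34 days. Feb 25 2028 + 34 days = Mar 30 2028.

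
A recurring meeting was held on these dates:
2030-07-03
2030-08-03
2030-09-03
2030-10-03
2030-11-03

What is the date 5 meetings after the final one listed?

2031-04-03

Each date is the 3rd; the gaps (31, 31, 30, 31) track the month lengths.
The rule is the 3rd of each month.
Next: December 2030 → 2030-12-03.
Next: January 2031 → 2031-01-03.
Next: February 2031 → 2031-02-03.
Next: March 2031 → 2031-03-03.
Next: April 2031 → 2031-04-03.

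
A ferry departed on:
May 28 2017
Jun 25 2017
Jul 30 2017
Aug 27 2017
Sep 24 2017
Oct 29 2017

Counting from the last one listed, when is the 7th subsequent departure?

All Sundays; the gaps (28, 35, 28, 28, 35) vary with month length.
This is the last Sunday of each month.
November 2017 ends with Sunday Nov 26 2017.
Last Sunday of December 2017: Dec 31 2017.
January 2018 ends with Sunday Jan 28 2018.
February 2018 ends with Sunday Feb 25 2018.
March 2018 ends with Sunday Mar 25 2018.
Last Sunday of April 2018: Apr 29 2018.
May 2018 ends with Sunday May 27 2018.

May 27 2018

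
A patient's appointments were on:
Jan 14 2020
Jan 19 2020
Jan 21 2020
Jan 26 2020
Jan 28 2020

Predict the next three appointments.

Every event lands on a Tuesday or Sunday (gaps cycle 5, 2, 5, 2).
So the schedule is: every Tuesday and Sunday.
Next Sunday: Feb 2 2020.
The following Tuesday is Feb 4 2020.
Next Sunday: Feb 9 2020.

Feb 2 2020, Feb 4 2020, Feb 9 2020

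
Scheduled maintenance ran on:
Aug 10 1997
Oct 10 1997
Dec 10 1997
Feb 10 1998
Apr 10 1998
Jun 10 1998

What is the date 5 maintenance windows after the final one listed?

Apr 10 1999

Gaps: 61, 61, 62, 59, 61 days — not constant. Every event is on the 10th of the month.
Pattern: the 10th of every 2 months.
Next: August 1998 → Aug 10 1998.
October 1998: Oct 10 1998.
Next: December 1998 → Dec 10 1998.
February 1999: Feb 10 1999.
Next: April 1999 → Apr 10 1999.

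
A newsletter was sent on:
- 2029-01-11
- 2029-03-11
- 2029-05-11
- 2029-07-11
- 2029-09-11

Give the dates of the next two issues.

2029-11-11, 2030-01-11

Gaps: 59, 61, 61, 62 days — not constant. Every event is on the 11th of the month.
Pattern: the 11th of every 2 months.
November 2029: 2029-11-11.
Next: January 2030 → 2030-01-11.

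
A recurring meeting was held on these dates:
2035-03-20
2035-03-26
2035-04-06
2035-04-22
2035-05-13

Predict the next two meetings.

Gaps: 6, 11, 16, 21 days — each gap is 5 larger than the previous one.
Next gap: 26 days. 2035-05-13 + 26 days = 2035-06-08.
Next gap: 31 days. 2035-06-08 + 31 days = 2035-07-09.

2035-06-08, 2035-07-09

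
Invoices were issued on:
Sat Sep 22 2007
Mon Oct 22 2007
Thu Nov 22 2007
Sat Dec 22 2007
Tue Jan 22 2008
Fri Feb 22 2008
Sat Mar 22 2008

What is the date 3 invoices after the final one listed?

Sun Jun 22 2008

Each date is the 22nd; the gaps (30, 31, 30, 31, 31, 29) track the month lengths.
The rule is the 22nd of each month.
Next: April 2008 → Tue Apr 22 2008.
May 2008: Thu May 22 2008.
June 2008: Sun Jun 22 2008.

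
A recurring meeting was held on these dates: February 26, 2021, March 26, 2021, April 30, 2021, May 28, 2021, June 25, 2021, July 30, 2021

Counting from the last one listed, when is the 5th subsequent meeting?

Every date is a Friday; gaps 28, 35, 28, 28, 35 days.
Each is the last Friday of its month (at least one falls on the 29th or later, ruling out '4th Friday').
Last Friday of August 2021: August 27, 2021.
Last Friday of September 2021: September 24, 2021.
October 2021 ends with Friday October 29, 2021.
November 2021 ends with Friday November 26, 2021.
Last Friday of December 2021: December 31, 2021.

December 31, 2021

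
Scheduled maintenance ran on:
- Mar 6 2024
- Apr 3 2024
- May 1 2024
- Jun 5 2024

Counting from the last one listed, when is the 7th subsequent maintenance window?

Jan 1 2025

These are Wednesdays at 28- or 35-day spacing (28, 28, 35).
The pattern: 1st Wednesday of the month.
July 2024 — 1st Wednesday is Jul 3 2024.
August 2024 — 1st Wednesday is Aug 7 2024.
September 2024 — 1st Wednesday is Sep 4 2024.
1st Wednesday of October 2024: Oct 2 2024.
November 2024 — 1st Wednesday is Nov 6 2024.
December 2024 — 1st Wednesday is Dec 4 2024.
January 2025 — 1st Wednesday is Jan 1 2025.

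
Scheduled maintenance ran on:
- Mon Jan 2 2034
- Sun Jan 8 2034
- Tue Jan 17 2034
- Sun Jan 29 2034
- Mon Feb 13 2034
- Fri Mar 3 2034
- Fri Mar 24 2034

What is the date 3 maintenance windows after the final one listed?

Tue Jun 13 2034

Intervals are 6, 9, 12, 15, 18, 21 days — an arithmetic progression with common difference 3.
Next gap: 24 days. Fri Mar 24 2034 + 24 days = Mon Apr 17 2034.
Next gap: 27 days. Mon Apr 17 2034 + 27 days = Sun May 14 2034.
Next gap: 30 days. Sun May 14 2034 + 30 days = Tue Jun 13 2034.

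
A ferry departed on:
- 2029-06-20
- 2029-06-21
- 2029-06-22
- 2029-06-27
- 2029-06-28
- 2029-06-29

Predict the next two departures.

2029-07-04, 2029-07-05

Every event lands on a Wednesday or Thursday or Friday (gaps cycle 1, 1, 5, 1, 1).
So the schedule is: every Wednesday, Thursday and Friday.
Next Wednesday: 2029-07-04.
The following Thursday is 2029-07-05.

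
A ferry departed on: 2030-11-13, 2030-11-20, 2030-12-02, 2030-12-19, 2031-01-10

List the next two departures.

2031-02-06, 2031-03-10

Gaps: 7, 12, 17, 22 days — each gap is 5 larger than the previous one.
Next gap: 27 days. 2031-01-10 + 27 days = 2031-02-06.
Next gap: 32 days. 2031-02-06 + 32 days = 2031-03-10.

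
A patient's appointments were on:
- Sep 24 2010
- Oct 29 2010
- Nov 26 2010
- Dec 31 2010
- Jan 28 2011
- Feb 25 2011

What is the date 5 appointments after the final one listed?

Jul 29 2011

These are Fridays with 35, 28, 35, 28, 28-day gaps.
Each is the final Friday of its month — Oct 29 2010 is past the 28th, so '4th Friday' doesn't fit.
Last Friday of March 2011: Mar 25 2011.
April 2011 ends with Friday Apr 29 2011.
May 2011 ends with Friday May 27 2011.
June 2011 ends with Friday Jun 24 2011.
July 2011 ends with Friday Jul 29 2011.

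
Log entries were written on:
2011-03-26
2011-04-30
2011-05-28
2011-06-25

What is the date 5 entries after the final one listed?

All Saturdays; the gaps (35, 28, 28) vary with month length.
This is the last Saturday of each month.
July 2011 ends with Saturday 2011-07-30.
Last Saturday of August 2011: 2011-08-27.
September 2011 ends with Saturday 2011-09-24.
October 2011 ends with Saturday 2011-10-29.
November 2011 ends with Saturday 2011-11-26.

2011-11-26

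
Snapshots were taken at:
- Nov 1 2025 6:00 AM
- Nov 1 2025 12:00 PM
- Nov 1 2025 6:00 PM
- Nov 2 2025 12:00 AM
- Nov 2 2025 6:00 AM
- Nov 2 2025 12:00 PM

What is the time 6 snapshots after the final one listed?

Nov 4 2025 12:00 AM

Spacing: 6, 6, 6, 6, 6 h — constant 6 h.
Nov 2 2025 12:00 PM + 6 h = Nov 2 2025 6:00 PM.
Nov 2 2025 6:00 PM + 6 h = Nov 3 2025 12:00 AM.
Nov 3 2025 12:00 AM + 6 h = Nov 3 2025 6:00 AM.
Nov 3 2025 6:00 AM + 6 h = Nov 3 2025 12:00 PM.
Nov 3 2025 12:00 PM + 6 h = Nov 3 2025 6:00 PM.
Nov 3 2025 6:00 PM + 6 h = Nov 4 2025 12:00 AM.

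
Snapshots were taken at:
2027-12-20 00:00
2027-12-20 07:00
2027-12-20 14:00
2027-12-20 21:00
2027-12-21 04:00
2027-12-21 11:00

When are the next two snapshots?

The interval is a steady 7 hours (7, 7, 7, 7, 7).
2027-12-21 11:00 + 7 h = 2027-12-21 18:00.
2027-12-21 18:00 + 7 h = 2027-12-22 01:00.

2027-12-21 18:00, 2027-12-22 01:00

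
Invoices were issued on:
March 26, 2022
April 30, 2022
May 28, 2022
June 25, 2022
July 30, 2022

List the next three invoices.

Every date is a Saturday; gaps 35, 28, 28, 35 days.
Each is the last Saturday of its month (at least one falls on the 29th or later, ruling out '4th Saturday').
August 2022 ends with Saturday August 27, 2022.
September 2022 ends with Saturday September 24, 2022.
Last Saturday of October 2022: October 29, 2022.

August 27, 2022; September 24, 2022; October 29, 2022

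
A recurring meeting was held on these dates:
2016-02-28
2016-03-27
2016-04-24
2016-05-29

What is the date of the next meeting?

Every date is a Sunday; gaps 28, 28, 35 days.
Each is the last Sunday of its month (at least one falls on the 29th or later, ruling out '4th Sunday').
June 2016 ends with Sunday 2016-06-26.

2016-06-26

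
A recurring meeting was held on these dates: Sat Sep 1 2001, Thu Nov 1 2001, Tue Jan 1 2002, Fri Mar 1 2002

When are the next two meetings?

Wed May 1 2002, Mon Jul 1 2002

Each date is the 1st; the gaps (61, 61, 59) track the month lengths.
The rule is the 1st of every 2 months.
May 2002: Wed May 1 2002.
July 2002: Mon Jul 1 2002.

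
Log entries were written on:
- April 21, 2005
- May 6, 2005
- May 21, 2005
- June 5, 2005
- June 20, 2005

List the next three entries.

Gaps between consecutive events: 15, 15, 15, 15 days — a constant 15-day interval.
June 20, 2005 + 15 days = July 5, 2005.
July 5, 2005 + 15 days = July 20, 2005.
July 20, 2005 + 15 days = August 4, 2005.

July 5, 2005; July 20, 2005; August 4, 2005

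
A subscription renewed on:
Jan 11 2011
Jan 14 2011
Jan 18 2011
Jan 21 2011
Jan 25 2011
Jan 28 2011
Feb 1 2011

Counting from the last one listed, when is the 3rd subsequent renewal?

Feb 11 2011

Gaps: 3, 4, 3, 4, 3, 4 days — not constant, but cyclic with period 2.
The events fall on every Tuesday and Friday.
The following Friday is Feb 4 2011.
Next Tuesday: Feb 8 2011.
Next Friday: Feb 11 2011.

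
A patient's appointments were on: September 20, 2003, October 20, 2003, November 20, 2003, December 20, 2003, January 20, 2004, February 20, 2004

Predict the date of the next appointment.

Each date is the 20th; the gaps (30, 31, 30, 31, 31) track the month lengths.
The rule is the 20th of each month.
March 2004: March 20, 2004.

March 20, 2004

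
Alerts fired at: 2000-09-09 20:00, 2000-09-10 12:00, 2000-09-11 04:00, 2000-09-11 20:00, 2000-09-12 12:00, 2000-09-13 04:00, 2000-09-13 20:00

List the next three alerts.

2000-09-14 12:00, 2000-09-15 04:00, 2000-09-15 20:00

Gaps: 16, 16, 16, 16, 16, 16 hours — each event is 16 hours after the previous one.
2000-09-13 20:00 + 16 h = 2000-09-14 12:00.
2000-09-14 12:00 + 16 h = 2000-09-15 04:00.
2000-09-15 04:00 + 16 h = 2000-09-15 20:00.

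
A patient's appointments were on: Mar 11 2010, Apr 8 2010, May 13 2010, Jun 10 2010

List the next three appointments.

Jul 8 2010, Aug 12 2010, Sep 9 2010

All dates are Thursdays, 28, 35, 28 days apart.
Specifically, the 2nd Thursday of each month.
July 2010 — 2nd Thursday is Jul 8 2010.
2nd Thursday of August 2010: Aug 12 2010.
2nd Thursday of September 2010: Sep 9 2010.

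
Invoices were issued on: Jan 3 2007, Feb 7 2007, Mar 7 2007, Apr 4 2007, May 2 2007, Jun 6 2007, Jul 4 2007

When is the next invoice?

These are Wednesdays at 28- or 35-day spacing (35, 28, 28, 28, 35, 28).
The pattern: 1st Wednesday of the month.
1st Wednesday of August 2007: Aug 1 2007.

Aug 1 2007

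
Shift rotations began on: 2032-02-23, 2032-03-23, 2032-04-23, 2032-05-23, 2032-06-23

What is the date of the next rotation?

2032-07-23

Gaps: 29, 31, 30, 31 days — not constant. Every event is on the 23rd of the month.
Pattern: the 23rd of each month.
July 2032: 2032-07-23.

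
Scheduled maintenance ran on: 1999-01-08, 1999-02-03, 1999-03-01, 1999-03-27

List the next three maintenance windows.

Gaps between consecutive events: 26, 26, 26 days — a constant 26-day interval.
1999-03-27 + 26 days = 1999-04-22.
1999-04-22 + 26 days = 1999-05-18.
1999-05-18 + 26 days = 1999-06-13.

1999-04-22, 1999-05-18, 1999-06-13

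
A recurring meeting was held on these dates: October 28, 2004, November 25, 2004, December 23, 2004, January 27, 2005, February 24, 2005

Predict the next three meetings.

March 24, 2005; April 28, 2005; May 26, 2005

All dates are Thursdays, 28, 28, 35, 28 days apart.
Specifically, the 4th Thursday of each month.
March 2005 — 4th Thursday is March 24, 2005.
April 2005 — 4th Thursday is April 28, 2005.
May 2005 — 4th Thursday is May 26, 2005.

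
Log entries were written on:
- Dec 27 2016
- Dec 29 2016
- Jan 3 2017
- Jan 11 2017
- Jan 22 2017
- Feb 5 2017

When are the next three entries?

Gaps: 2, 5, 8, 11, 14 days — each gap is 3 larger than the previous one.
Next gap: 17 days. Feb 5 2017 + 17 days = Feb 22 2017.
Next gap: 20 days. Feb 22 2017 + 20 days = Mar 14 2017.
Next gap: 23 days. Mar 14 2017 + 23 days = Apr 6 2017.

Feb 22 2017, Mar 14 2017, Apr 6 2017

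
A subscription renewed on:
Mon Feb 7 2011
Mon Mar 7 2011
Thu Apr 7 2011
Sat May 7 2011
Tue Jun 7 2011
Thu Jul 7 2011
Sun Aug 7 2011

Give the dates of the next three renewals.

Gaps: 28, 31, 30, 31, 30, 31 days — not constant. Every event is on the 7th of the month.
Pattern: the 7th of each month.
September 2011: Wed Sep 7 2011.
October 2011: Fri Oct 7 2011.
Next: November 2011 → Mon Nov 7 2011.

Wed Sep 7 2011, Fri Oct 7 2011, Mon Nov 7 2011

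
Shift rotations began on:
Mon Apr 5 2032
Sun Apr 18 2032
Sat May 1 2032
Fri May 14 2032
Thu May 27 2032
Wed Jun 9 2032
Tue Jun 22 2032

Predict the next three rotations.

Mon Jul 5 2032, Sun Jul 18 2032, Sat Jul 31 2032

Gaps between consecutive events: 13, 13, 13, 13, 13, 13 days — a constant 13-day interval.
Tue Jun 22 2032 + 13 days = Mon Jul 5 2032.
Mon Jul 5 2032 + 13 days = Sun Jul 18 2032.
Sun Jul 18 2032 + 13 days = Sat Jul 31 2032.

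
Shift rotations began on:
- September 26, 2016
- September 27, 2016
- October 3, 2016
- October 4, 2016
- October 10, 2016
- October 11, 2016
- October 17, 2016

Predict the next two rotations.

Gaps: 1, 6, 1, 6, 1, 6 days — not constant, but cyclic with period 2.
The events fall on every Monday and Tuesday.
The following Tuesday is October 18, 2016.
The following Monday is October 24, 2016.

October 18, 2016; October 24, 2016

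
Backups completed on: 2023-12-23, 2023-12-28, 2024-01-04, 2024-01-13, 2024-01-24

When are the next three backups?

The spacing grows by 2 each time: 5, 7, 9, 11 days.
Next gap: 13 days. 2024-01-24 + 13 days = 2024-02-06.
Next gap: 15 days. 2024-02-06 + 15 days = 2024-02-21.
Next gap: 17 days. 2024-02-21 + 17 days = 2024-03-09.

2024-02-06, 2024-02-21, 2024-03-09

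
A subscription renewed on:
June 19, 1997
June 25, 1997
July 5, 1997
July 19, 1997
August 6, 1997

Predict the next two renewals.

August 28, 1997; September 23, 1997

Gaps: 6, 10, 14, 18 days — each gap is 4 larger than the previous one.
Next gap: 22 days. August 6, 1997 + 22 days = August 28, 1997.
Next gap: 26 days. August 28, 1997 + 26 days = September 23, 1997.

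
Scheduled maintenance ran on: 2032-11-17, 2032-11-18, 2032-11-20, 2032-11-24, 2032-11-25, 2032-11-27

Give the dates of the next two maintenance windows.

2032-12-01, 2032-12-02

Every event lands on a Wednesday or Thursday or Saturday (gaps cycle 1, 2, 4, 1, 2).
So the schedule is: every Wednesday, Thursday and Saturday.
Next Wednesday: 2032-12-01.
Next Thursday: 2032-12-02.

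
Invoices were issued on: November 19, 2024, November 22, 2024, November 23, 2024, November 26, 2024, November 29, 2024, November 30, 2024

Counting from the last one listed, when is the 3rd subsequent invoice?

Every event lands on a Tuesday or Friday or Saturday (gaps cycle 3, 1, 3, 3, 1).
So the schedule is: every Tuesday, Friday and Saturday.
The following Tuesday is December 3, 2024.
Next Friday: December 6, 2024.
Next Saturday: December 7, 2024.

December 7, 2024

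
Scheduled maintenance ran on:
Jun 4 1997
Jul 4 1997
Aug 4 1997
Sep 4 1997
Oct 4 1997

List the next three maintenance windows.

Nov 4 1997, Dec 4 1997, Jan 4 1998

Each date is the 4th; the gaps (30, 31, 31, 30) track the month lengths.
The rule is the 4th of each month.
November 1997: Nov 4 1997.
Next: December 1997 → Dec 4 1997.
Next: January 1998 → Jan 4 1998.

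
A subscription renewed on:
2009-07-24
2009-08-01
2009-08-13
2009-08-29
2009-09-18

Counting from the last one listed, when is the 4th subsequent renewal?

2010-01-16

Intervals are 8, 12, 16, 20 days — an arithmetic progression with common difference 4.
Next gap: 24 days. 2009-09-18 + 24 days = 2009-10-12.
Next gap: 28 days. 2009-10-12 + 28 days = 2009-11-09.
Next gap: 32 days. 2009-11-09 + 32 days = 2009-12-11.
Next gap: 36 days. 2009-12-11 + 36 days = 2010-01-16.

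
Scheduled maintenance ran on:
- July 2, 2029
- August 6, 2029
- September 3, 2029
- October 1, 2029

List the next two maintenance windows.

Gaps: 35, 28, 28 days — a mix of 28 and 35. Every date is a Monday.
Each is the 1st Monday of its month.
November 2029 — 1st Monday is November 5, 2029.
1st Monday of December 2029: December 3, 2029.

November 5, 2029; December 3, 2029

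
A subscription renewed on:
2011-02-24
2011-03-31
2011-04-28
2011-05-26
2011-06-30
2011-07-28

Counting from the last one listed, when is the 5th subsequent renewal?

2011-12-29

These are Thursdays with 35, 28, 28, 35, 28-day gaps.
Each is the final Thursday of its month — 2011-03-31 is past the 28th, so '4th Thursday' doesn't fit.
August 2011 ends with Thursday 2011-08-25.
Last Thursday of September 2011: 2011-09-29.
Last Thursday of October 2011: 2011-10-27.
Last Thursday of November 2011: 2011-11-24.
Last Thursday of December 2011: 2011-12-29.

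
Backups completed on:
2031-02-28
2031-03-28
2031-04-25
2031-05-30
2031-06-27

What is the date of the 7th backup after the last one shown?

Every date is a Friday; gaps 28, 28, 35, 28 days.
Each is the last Friday of its month (at least one falls on the 29th or later, ruling out '4th Friday').
July 2031 ends with Friday 2031-07-25.
August 2031 ends with Friday 2031-08-29.
Last Friday of September 2031: 2031-09-26.
October 2031 ends with Friday 2031-10-31.
Last Friday of November 2031: 2031-11-28.
Last Friday of December 2031: 2031-12-26.
Last Friday of January 2032: 2032-01-30.

2032-01-30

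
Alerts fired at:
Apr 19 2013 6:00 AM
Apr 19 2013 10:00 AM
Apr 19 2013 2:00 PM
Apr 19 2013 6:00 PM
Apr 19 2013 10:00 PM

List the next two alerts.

The interval is a steady 4 hours (4, 4, 4, 4).
Apr 19 2013 10:00 PM + 4 h = Apr 20 2013 2:00 AM.
Apr 20 2013 2:00 AM + 4 h = Apr 20 2013 6:00 AM.

Apr 20 2013 2:00 AM, Apr 20 2013 6:00 AM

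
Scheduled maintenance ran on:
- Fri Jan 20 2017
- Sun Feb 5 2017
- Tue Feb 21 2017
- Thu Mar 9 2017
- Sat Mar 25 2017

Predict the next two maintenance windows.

Mon Apr 10 2017, Wed Apr 26 2017

Gaps between consecutive events: 16, 16, 16, 16 days — a constant 16-day interval.
Sat Mar 25 2017 + 16 days = Mon Apr 10 2017.
Mon Apr 10 2017 + 16 days = Wed Apr 26 2017.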